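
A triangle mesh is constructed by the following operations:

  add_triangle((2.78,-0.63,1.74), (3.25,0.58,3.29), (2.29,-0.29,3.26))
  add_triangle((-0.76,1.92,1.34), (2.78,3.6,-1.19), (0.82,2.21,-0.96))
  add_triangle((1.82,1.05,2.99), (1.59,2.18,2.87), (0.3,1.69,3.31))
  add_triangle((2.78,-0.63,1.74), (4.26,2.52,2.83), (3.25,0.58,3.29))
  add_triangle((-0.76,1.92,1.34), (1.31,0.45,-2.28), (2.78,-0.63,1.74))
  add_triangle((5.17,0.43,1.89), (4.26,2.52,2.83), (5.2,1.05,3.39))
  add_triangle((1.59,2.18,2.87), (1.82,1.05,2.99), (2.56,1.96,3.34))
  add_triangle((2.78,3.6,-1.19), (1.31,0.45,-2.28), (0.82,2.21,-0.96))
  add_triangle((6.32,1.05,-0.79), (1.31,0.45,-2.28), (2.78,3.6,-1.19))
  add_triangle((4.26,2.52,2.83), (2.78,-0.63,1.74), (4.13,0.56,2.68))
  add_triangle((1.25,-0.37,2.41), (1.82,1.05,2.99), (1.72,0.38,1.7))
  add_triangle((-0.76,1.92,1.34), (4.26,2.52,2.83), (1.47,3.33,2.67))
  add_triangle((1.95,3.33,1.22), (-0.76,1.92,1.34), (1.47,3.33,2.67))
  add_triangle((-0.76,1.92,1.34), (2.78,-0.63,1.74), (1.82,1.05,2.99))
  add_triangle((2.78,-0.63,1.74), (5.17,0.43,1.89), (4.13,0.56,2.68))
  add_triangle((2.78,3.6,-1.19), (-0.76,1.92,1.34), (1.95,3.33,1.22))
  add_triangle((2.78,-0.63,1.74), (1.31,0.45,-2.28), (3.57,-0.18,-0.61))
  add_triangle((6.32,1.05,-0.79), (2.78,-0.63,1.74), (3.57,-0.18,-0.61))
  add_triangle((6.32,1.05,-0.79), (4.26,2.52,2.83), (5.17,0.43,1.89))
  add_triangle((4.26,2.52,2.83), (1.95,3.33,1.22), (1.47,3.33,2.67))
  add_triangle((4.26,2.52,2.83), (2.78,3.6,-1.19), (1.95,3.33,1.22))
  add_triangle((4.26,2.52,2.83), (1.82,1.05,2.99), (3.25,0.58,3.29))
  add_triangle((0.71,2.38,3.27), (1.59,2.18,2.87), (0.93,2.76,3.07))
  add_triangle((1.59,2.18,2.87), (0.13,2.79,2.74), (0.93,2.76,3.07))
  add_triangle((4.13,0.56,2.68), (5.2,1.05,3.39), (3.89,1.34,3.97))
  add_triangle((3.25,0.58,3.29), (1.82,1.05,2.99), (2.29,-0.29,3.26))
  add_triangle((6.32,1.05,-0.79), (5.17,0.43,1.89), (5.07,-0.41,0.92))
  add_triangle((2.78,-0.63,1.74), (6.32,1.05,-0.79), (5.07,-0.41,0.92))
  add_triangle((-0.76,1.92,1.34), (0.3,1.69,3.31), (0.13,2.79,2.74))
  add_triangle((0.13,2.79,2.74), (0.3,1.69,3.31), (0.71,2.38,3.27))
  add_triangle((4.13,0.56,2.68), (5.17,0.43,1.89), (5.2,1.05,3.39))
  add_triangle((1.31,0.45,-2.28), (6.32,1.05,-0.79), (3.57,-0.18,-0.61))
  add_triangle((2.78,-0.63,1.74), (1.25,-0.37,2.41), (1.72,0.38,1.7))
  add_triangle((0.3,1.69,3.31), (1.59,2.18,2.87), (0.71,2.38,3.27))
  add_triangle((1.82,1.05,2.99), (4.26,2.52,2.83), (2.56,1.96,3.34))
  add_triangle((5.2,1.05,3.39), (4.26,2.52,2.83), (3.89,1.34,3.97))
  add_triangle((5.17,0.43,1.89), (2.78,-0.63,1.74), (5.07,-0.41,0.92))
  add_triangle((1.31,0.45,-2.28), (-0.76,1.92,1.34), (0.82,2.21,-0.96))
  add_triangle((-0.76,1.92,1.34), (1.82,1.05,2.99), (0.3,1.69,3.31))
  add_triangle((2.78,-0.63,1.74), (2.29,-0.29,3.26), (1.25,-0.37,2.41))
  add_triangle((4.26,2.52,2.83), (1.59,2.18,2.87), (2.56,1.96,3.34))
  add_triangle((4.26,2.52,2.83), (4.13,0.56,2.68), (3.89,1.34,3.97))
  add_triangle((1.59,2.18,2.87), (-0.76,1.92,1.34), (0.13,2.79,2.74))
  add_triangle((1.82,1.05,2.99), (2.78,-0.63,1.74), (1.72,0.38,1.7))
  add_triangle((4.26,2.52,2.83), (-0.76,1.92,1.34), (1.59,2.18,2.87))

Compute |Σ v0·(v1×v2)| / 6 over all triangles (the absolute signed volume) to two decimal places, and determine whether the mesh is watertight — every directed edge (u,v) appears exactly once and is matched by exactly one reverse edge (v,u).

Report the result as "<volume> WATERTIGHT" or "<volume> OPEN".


Per-triangle v0·(v1×v2)/6:
  t1: +0.9810
  t2: +1.3592
  t3: +0.9604
  t4: +1.9282
  t5: -3.1386
  t6: +2.1015
  t7: +0.3694
  t8: +1.2663
  t9: +6.7891
  t10: -0.0400
  t11: -0.4388
  t12: +0.3738
  t13: +1.3468
  t14: -0.2685
  t15: +1.0034
  t16: +2.3864
  t17: -0.0809
  t18: +1.8883
  t19: +6.3607
  t20: +2.7486
  t21: +4.5881
  t22: +1.6762
  t23: +0.2639
  t24: -0.0229
  t25: +0.3345
  t26: +0.8043
  t27: +2.6436
  t28: -0.9667
  t29: +0.5957
  t30: +0.3638
  t31: +0.3449
  t32: +1.7634
  t33: -0.6056
  t34: +0.3581
  t35: +0.5945
  t36: +2.0375
  t37: +1.2113
  t38: +0.2152
  t39: -0.8243
  t40: +0.2461
  t41: +0.8688
  t42: -1.8962
  t43: +0.0896
  t44: +0.2377
  t45: +1.4279
Σ = +44.2455 → |volume| = 44.25

Directed edges: 135 total; 9 unmatched, e.g. (2.78,3.6,-1.19)→(6.32,1.05,-0.79) → open.

44.25 OPEN


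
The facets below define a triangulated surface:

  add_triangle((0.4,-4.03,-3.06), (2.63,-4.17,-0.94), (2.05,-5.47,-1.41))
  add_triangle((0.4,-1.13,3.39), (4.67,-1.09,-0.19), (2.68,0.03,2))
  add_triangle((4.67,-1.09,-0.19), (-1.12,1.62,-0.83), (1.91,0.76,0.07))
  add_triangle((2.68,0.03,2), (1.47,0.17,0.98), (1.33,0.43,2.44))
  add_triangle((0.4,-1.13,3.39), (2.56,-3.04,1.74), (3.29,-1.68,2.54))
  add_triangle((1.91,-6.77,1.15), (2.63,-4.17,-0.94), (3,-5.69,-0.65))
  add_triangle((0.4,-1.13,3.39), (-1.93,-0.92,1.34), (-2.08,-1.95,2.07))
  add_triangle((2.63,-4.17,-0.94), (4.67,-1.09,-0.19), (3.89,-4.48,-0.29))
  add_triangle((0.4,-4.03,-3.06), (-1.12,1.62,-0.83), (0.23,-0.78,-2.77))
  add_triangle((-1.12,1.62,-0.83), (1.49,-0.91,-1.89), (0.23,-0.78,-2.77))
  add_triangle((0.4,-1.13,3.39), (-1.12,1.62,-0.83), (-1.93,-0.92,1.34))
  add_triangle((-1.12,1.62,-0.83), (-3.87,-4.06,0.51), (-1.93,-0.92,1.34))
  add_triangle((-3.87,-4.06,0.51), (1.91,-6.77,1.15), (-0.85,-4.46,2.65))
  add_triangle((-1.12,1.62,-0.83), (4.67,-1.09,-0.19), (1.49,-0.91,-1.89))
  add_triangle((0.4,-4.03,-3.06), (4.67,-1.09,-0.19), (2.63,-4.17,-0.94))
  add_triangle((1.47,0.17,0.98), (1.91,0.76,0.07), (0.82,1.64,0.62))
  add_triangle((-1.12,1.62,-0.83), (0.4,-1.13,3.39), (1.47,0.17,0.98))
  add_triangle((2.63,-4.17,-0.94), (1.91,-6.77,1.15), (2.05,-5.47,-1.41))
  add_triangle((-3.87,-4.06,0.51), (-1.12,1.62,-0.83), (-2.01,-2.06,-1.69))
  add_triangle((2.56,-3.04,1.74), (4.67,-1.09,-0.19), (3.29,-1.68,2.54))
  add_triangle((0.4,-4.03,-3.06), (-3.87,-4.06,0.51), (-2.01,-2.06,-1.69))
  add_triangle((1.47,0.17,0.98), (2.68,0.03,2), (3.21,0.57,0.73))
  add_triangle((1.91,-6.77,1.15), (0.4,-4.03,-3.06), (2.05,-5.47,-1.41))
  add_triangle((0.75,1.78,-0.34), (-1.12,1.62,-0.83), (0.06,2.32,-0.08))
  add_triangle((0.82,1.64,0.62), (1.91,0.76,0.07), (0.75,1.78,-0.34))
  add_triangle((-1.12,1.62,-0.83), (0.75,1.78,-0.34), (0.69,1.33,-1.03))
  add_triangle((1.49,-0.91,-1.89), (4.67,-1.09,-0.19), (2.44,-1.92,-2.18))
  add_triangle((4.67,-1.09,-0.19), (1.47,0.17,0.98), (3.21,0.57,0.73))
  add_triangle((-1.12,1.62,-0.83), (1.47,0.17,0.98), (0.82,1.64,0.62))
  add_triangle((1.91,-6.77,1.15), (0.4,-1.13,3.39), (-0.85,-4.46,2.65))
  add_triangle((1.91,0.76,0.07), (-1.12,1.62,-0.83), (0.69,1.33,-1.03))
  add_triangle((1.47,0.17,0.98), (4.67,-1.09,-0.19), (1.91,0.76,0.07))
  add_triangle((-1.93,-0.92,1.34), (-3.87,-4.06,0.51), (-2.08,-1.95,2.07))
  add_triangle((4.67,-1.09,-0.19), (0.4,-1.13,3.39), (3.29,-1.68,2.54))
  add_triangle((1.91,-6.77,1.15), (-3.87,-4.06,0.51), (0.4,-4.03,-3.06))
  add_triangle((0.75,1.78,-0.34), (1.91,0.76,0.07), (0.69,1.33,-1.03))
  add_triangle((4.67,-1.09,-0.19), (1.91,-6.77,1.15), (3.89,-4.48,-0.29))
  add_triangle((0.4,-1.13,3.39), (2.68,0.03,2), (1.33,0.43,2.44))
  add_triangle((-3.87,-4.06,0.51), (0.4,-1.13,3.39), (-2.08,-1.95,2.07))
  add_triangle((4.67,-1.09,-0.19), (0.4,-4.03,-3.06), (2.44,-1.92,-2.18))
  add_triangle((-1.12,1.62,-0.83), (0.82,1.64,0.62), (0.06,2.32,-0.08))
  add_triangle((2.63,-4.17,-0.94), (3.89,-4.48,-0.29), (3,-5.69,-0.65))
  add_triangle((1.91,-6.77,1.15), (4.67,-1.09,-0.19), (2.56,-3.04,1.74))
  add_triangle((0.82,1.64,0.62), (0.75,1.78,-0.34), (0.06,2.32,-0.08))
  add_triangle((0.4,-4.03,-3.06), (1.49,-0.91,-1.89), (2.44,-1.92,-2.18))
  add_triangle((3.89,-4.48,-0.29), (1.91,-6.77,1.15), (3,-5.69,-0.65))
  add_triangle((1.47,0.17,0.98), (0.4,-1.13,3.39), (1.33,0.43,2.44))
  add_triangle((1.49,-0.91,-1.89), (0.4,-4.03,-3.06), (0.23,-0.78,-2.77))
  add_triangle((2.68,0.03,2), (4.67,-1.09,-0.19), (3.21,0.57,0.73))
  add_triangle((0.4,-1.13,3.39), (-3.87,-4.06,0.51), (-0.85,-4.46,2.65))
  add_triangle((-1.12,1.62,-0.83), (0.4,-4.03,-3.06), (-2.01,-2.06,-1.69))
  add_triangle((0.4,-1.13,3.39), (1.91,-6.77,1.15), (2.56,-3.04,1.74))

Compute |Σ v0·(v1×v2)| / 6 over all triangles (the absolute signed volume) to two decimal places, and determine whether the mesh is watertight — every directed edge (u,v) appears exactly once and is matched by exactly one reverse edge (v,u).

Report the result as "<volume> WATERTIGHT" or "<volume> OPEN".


133.23 WATERTIGHT

Per-triangle v0·(v1×v2)/6:
  t1: +1.8299
  t2: +3.4396
  t3: +0.9779
  t4: +0.1210
  t5: +3.0475
  t6: -0.0573
  t7: +0.8649
  t8: +1.9513
  t9: +1.6142
  t10: +0.9335
  t11: +1.8582
  t12: +2.6538
  t13: +11.1366
  t14: +2.3176
  t15: +5.8723
  t16: +0.4652
  t17: +1.3147
  t18: +2.8939
  t19: +3.4935
  t20: +3.7740
  t21: +5.7050
  t22: +0.0863
  t23: +4.0863
  t24: +0.3359
  t25: +0.4319
  t26: +0.4350
  t27: +1.0124
  t28: -0.7240
  t29: -0.0630
  t30: +7.7811
  t31: -0.4288
  t32: +0.9169
  t33: +1.1172
  t34: +0.2608
  t35: +21.0414
  t36: +0.3742
  t37: +4.0618
  t38: +1.3067
  t39: +2.3105
  t40: +3.1760
  t41: +0.0712
  t42: +0.7626
  t43: +6.7436
  t44: +0.2679
  t45: +1.1327
  t46: +3.1360
  t47: -0.6590
  t48: +1.9245
  t49: +1.7265
  t50: +5.3868
  t51: +2.9831
  t52: +6.0307
Σ = +133.2322 → |volume| = 133.23

Directed edges: 156 total, each appears once with its reverse present → watertight.


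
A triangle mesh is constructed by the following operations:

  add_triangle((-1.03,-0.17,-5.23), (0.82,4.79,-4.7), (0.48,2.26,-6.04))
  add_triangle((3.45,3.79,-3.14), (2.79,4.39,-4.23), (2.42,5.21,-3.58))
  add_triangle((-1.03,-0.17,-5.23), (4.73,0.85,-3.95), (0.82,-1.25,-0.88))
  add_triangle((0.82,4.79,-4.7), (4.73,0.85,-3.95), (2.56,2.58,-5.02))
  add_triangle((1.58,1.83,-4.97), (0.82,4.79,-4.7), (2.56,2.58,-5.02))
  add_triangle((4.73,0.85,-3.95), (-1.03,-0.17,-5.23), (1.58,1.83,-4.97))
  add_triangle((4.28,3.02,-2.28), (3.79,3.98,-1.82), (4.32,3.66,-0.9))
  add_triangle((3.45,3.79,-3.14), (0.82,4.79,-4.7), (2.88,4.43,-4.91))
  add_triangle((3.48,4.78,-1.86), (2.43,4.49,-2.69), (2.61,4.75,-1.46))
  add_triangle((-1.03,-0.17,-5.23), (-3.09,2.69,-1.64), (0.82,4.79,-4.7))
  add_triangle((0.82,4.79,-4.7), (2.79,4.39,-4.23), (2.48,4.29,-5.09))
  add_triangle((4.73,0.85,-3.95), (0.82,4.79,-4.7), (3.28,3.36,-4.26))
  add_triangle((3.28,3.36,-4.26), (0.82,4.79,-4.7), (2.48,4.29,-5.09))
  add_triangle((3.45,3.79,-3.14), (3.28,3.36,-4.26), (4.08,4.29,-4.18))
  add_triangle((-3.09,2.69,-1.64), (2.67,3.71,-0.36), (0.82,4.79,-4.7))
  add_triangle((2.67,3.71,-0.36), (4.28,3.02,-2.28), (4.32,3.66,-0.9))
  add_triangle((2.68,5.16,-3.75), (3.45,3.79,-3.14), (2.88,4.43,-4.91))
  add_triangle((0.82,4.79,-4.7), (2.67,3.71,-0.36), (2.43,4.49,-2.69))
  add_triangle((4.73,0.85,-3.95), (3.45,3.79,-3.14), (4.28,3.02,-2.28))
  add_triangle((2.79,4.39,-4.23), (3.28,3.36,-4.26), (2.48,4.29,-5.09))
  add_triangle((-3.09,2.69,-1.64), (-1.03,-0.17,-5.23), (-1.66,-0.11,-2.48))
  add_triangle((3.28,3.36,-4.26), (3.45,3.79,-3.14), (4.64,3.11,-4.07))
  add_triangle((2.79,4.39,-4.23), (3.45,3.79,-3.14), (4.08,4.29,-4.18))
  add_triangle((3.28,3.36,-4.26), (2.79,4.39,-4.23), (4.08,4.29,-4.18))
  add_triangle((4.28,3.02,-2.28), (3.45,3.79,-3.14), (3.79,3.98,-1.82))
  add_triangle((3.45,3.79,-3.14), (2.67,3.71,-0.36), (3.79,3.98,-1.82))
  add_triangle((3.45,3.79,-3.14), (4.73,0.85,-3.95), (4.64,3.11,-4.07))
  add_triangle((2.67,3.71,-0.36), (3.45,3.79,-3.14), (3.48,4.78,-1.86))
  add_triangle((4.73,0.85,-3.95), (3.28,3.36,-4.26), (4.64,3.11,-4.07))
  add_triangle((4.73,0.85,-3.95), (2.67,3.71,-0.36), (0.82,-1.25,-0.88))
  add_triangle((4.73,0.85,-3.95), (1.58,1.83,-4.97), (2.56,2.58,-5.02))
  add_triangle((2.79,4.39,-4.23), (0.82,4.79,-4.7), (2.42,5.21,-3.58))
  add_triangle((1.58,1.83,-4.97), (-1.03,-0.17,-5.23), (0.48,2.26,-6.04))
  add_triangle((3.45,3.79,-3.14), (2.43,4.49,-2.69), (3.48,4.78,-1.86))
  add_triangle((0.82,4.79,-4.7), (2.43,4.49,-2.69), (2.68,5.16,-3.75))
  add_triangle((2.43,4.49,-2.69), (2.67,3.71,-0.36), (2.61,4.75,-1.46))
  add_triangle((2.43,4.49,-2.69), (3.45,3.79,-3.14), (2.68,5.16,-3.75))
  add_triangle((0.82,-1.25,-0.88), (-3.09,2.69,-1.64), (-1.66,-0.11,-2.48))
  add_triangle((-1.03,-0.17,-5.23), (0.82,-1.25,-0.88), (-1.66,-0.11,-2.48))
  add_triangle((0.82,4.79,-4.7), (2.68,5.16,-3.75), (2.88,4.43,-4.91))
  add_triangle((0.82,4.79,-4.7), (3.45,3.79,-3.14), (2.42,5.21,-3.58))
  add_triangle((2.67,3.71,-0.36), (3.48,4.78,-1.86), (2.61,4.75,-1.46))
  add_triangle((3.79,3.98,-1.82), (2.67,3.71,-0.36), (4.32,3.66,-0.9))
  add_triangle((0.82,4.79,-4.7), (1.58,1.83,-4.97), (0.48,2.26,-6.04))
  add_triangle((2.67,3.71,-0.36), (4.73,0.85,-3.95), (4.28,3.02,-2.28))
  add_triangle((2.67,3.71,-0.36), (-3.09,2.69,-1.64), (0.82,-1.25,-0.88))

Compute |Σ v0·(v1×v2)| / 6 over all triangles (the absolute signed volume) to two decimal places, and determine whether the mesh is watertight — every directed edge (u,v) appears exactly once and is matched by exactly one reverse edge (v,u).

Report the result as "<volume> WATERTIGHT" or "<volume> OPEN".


88.17 WATERTIGHT

Per-triangle v0·(v1×v2)/6:
  t1: +3.4555
  t2: +1.4310
  t3: +6.7111
  t4: +3.8382
  t5: +2.8518
  t6: +7.3793
  t7: +1.2184
  t8: -2.2399
  t9: +0.8966
  t10: +16.0958
  t11: +1.5411
  t12: +3.2034
  t13: -0.5593
  t14: -0.0755
  t15: +10.9216
  t16: -1.3617
  t17: +1.9619
  t18: +1.5636
  t19: +3.6937
  t20: +0.9853
  t21: +2.8724
  t22: +1.4780
  t23: +0.5422
  t24: +0.9738
  t25: +1.4053
  t26: +0.9463
  t27: +0.0231
  t28: +0.5552
  t29: +2.3028
  t30: +1.5625
  t31: +2.5881
  t32: +2.3988
  t33: +2.5804
  t34: +1.6317
  t35: +0.7193
  t36: -0.6319
  t37: +0.7627
  t38: -0.6118
  t39: +1.2728
  t40: +3.0319
  t41: -2.7201
  t42: +0.7226
  t43: +1.1829
  t44: +3.6296
  t45: +0.0220
  t46: -4.5780
Σ = +88.1743 → |volume| = 88.17

Directed edges: 138 total, each appears once with its reverse present → watertight.


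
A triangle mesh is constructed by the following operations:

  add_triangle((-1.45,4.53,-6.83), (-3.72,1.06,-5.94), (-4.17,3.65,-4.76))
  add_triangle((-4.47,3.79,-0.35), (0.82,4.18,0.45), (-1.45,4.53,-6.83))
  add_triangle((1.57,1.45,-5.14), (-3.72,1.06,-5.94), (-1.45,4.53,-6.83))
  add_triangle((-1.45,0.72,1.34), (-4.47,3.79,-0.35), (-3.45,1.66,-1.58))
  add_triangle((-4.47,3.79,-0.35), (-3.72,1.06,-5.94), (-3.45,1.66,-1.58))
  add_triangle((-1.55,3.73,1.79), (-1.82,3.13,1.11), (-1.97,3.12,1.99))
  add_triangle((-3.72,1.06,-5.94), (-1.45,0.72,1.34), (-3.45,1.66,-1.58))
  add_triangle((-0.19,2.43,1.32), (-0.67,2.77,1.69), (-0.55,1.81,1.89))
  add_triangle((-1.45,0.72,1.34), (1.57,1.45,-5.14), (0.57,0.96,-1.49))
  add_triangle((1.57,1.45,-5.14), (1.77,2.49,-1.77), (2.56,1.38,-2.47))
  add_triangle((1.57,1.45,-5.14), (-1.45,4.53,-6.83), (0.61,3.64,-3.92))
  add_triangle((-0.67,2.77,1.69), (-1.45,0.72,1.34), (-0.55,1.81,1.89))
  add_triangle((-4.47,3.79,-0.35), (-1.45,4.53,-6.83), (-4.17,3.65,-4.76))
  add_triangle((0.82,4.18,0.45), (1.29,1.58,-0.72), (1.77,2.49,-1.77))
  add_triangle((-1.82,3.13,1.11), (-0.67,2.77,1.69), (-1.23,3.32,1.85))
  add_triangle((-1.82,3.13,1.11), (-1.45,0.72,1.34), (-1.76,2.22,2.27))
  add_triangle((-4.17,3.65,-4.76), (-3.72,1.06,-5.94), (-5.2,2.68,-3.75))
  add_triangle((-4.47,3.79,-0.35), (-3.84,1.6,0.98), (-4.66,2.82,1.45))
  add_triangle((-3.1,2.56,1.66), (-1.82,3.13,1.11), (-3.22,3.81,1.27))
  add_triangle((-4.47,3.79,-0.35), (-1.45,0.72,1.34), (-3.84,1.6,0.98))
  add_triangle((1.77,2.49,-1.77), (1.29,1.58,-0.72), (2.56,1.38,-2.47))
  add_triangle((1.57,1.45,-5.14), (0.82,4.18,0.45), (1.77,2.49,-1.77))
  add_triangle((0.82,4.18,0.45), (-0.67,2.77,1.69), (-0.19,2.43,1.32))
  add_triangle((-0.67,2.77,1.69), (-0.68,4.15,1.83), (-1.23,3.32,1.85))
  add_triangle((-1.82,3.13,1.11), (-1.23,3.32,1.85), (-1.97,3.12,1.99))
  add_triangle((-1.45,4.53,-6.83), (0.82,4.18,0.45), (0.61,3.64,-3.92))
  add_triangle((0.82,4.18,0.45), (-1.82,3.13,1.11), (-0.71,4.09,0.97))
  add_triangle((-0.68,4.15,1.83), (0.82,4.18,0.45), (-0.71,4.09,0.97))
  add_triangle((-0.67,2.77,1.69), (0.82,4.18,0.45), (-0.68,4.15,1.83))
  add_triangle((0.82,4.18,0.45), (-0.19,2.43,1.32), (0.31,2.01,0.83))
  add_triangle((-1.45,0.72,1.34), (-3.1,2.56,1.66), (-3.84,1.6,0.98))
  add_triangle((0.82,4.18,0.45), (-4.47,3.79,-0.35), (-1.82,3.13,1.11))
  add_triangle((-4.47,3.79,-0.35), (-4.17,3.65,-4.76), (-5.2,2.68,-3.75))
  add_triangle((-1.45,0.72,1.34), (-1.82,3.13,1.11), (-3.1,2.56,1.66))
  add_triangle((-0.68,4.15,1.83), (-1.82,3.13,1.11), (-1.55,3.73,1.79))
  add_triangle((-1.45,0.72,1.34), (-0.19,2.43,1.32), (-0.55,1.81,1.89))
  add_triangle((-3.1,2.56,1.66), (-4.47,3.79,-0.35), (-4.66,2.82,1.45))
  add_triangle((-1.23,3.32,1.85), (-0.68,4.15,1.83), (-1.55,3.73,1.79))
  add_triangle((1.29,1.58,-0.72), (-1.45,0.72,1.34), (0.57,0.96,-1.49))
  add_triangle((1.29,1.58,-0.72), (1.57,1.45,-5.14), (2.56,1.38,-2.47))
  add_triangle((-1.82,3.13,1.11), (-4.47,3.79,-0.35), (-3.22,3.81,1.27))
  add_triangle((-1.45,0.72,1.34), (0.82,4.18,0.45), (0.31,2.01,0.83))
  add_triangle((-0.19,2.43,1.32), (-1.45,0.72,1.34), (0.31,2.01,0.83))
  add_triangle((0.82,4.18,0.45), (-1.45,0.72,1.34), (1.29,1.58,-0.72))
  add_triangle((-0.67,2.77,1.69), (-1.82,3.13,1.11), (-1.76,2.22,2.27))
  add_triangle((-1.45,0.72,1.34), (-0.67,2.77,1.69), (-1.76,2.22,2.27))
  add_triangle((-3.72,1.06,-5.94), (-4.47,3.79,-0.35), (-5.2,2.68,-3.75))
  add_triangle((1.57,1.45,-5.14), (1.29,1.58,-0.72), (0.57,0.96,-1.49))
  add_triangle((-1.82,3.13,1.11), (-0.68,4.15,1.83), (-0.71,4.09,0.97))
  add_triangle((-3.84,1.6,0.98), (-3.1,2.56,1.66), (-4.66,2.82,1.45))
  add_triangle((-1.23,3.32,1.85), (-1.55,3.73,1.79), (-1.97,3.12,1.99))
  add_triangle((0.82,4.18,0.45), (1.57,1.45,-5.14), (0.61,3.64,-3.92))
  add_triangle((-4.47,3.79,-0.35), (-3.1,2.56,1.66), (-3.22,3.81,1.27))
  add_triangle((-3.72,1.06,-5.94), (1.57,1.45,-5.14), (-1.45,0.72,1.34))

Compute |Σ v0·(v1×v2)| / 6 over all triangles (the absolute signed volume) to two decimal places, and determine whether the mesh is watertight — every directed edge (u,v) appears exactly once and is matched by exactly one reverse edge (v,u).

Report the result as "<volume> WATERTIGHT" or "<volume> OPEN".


105.39 WATERTIGHT

Per-triangle v0·(v1×v2)/6:
  t1: +11.7367
  t2: +25.3433
  t3: +14.2074
  t4: +1.8671
  t5: +3.2807
  t6: +0.3232
  t7: +0.7867
  t8: +0.1359
  t9: -0.5892
  t10: +2.3596
  t11: +6.3670
  t12: +0.4161
  t13: +10.3294
  t14: +0.5968
  t15: -0.0715
  t16: +0.5323
  t17: +5.5391
  t18: +1.1597
  t19: +0.4624
  t20: -1.3070
  t21: +0.3673
  t22: +2.9031
  t23: +0.2483
  t24: +0.1646
  t25: -0.3775
  t26: +6.4946
  t27: +0.0837
  t28: +0.9060
  t29: +0.2794
  t30: +0.2228
  t31: +0.7229
  t32: +4.0931
  t33: +5.9954
  t34: +0.5071
  t35: +0.3067
  t36: -0.3549
  t37: +1.5109
  t38: +0.1818
  t39: -0.6587
  t40: -1.5034
  t41: +0.7919
  t42: -0.6061
  t43: +0.0317
  t44: -0.1247
  t45: +0.9008
  t46: -0.0307
  t47: -2.0608
  t48: -0.3592
  t49: +0.7462
  t50: +0.2768
  t51: +0.1533
  t52: +4.2457
  t53: +1.6083
  t54: -5.7547
Σ = +105.3874 → |volume| = 105.39

Directed edges: 162 total, each appears once with its reverse present → watertight.


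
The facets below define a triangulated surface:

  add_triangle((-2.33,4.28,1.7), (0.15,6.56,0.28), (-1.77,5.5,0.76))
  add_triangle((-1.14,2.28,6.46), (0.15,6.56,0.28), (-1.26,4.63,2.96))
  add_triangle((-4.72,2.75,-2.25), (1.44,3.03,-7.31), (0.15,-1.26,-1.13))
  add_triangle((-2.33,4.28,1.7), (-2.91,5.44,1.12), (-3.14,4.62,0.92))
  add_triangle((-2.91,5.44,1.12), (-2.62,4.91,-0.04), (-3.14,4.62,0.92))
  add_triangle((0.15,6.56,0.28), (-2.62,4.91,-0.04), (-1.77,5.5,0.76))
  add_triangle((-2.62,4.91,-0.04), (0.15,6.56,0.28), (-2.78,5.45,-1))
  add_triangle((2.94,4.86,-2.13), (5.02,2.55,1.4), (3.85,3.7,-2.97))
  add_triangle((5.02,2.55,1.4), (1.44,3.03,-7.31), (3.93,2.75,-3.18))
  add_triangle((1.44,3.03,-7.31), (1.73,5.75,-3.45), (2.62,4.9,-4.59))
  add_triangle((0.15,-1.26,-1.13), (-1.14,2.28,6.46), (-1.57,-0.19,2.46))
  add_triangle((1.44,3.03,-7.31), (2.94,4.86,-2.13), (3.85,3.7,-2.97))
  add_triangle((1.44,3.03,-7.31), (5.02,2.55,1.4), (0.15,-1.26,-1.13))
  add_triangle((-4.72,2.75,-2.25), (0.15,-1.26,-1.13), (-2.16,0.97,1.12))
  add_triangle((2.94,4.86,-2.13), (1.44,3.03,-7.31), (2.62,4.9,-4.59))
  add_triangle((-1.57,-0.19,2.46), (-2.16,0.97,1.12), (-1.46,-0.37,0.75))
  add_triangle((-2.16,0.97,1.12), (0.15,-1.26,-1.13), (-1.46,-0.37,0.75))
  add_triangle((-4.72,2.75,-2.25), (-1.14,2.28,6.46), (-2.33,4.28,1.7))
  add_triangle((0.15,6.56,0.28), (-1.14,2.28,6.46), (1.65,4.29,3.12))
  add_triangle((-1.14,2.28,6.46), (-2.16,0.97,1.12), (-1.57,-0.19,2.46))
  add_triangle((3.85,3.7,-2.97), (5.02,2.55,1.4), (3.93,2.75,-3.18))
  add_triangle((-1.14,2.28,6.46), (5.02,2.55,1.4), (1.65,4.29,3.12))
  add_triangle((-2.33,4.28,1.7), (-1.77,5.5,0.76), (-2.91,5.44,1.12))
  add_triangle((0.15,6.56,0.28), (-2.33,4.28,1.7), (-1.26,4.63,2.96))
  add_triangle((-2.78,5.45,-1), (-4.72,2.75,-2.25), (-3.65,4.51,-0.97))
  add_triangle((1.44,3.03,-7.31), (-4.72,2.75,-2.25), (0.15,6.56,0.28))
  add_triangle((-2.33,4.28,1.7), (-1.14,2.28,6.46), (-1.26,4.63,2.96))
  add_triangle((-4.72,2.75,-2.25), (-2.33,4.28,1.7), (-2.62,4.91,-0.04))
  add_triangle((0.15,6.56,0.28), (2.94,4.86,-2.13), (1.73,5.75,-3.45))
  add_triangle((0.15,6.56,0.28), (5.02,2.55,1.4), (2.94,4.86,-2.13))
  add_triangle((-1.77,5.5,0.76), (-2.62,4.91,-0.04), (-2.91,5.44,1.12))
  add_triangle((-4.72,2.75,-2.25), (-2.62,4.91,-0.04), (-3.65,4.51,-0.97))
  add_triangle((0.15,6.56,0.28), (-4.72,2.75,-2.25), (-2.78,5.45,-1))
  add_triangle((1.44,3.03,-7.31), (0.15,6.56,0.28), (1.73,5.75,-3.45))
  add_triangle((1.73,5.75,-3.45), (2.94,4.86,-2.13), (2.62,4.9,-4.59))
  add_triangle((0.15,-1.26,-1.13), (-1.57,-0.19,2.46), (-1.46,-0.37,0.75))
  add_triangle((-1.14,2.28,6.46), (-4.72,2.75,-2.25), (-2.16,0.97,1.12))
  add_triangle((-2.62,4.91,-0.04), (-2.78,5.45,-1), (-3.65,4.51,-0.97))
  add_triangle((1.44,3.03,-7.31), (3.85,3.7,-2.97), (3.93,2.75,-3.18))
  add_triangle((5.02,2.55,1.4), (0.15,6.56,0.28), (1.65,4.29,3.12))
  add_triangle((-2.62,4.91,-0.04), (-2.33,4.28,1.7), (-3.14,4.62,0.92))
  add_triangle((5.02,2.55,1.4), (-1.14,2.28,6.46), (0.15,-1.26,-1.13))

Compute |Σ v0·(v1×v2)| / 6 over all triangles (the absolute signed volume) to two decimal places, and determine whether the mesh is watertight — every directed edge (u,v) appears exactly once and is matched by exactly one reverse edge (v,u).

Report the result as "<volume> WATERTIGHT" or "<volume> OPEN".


229.44 WATERTIGHT

Per-triangle v0·(v1×v2)/6:
  t1: +1.7507
  t2: +5.9012
  t3: +11.0332
  t4: +0.4975
  t5: +0.6373
  t6: +2.0863
  t7: +2.8896
  t8: +7.0847
  t9: -3.3604
  t10: +5.1947
  t11: +0.9969
  t12: +8.2387
  t13: +10.8747
  t14: +2.2556
  t15: +0.8904
  t16: +0.6100
  t17: +0.3855
  t18: +12.5283
  t19: +14.6238
  t20: +2.9387
  t21: +3.6906
  t22: +13.2124
  t23: +0.8565
  t24: +5.0668
  t25: +1.7102
  t26: +42.4502
  t27: +4.9135
  t28: +4.7019
  t29: +7.3444
  t30: +16.6735
  t31: +1.1146
  t32: +0.2174
  t33: +1.0724
  t34: +7.4637
  t35: +3.1998
  t36: +0.4690
  t37: +4.3217
  t38: +1.0702
  t39: +4.2413
  t40: +13.7412
  t41: -0.9218
  t42: +4.7742
Σ = +229.4414 → |volume| = 229.44

Directed edges: 126 total, each appears once with its reverse present → watertight.


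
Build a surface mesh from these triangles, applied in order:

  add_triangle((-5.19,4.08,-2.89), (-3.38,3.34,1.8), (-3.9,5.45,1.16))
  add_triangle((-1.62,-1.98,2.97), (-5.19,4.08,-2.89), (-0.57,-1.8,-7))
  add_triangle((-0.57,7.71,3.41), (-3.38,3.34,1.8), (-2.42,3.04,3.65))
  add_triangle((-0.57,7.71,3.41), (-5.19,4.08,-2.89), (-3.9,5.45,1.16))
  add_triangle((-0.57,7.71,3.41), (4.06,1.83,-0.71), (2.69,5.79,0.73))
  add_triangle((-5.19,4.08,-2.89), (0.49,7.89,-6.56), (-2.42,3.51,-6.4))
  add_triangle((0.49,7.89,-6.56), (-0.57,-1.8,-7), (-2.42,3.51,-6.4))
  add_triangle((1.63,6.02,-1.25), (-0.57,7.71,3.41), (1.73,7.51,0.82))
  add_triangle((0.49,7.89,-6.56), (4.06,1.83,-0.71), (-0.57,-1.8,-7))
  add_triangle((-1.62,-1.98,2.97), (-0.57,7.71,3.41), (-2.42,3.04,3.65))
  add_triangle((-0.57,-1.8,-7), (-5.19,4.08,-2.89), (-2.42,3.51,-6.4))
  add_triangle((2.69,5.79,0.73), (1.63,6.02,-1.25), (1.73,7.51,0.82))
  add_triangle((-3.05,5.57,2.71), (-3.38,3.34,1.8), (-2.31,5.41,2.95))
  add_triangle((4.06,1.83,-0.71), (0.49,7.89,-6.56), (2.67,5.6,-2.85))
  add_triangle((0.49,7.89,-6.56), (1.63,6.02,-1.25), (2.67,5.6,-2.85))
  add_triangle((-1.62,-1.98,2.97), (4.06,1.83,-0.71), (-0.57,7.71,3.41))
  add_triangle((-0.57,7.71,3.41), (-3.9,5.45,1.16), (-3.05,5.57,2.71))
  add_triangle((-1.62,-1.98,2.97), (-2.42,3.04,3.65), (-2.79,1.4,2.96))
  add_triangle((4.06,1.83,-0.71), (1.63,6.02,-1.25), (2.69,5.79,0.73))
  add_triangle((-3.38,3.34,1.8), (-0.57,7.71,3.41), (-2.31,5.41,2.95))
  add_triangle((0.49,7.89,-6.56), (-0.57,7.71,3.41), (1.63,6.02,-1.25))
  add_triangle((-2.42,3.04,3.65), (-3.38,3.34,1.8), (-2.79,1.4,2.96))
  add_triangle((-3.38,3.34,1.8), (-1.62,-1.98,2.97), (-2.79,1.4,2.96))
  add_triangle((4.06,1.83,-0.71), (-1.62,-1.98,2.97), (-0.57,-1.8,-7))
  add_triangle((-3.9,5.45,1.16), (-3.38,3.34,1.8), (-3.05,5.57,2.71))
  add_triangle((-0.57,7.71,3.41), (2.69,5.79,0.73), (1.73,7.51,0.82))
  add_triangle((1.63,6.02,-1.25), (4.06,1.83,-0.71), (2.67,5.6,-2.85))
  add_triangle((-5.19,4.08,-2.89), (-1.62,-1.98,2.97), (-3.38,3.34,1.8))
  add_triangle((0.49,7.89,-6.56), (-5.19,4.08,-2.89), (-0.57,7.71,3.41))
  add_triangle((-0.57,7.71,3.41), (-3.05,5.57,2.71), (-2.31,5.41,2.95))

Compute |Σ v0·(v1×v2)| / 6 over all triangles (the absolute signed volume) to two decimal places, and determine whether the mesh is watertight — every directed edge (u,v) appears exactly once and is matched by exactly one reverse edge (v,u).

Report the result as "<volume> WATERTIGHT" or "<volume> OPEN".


Per-triangle v0·(v1×v2)/6:
  t1: +5.6254
  t2: +26.3365
  t3: +8.3713
  t4: +13.2413
  t5: +3.7822
  t6: +26.6642
  t7: +27.3763
  t8: +4.8189
  t9: +43.6036
  t10: +5.6155
  t11: +19.1175
  t12: +3.2675
  t13: +0.5636
  t14: +6.8941
  t15: +8.4842
  t16: +17.2834
  t17: +5.3468
  t18: +2.4682
  t19: +7.2820
  t20: -1.4513
  t21: +21.4006
  t22: +2.3437
  t23: +1.3629
  t24: +8.8095
  t25: +2.2966
  t26: +4.6467
  t27: +5.6521
  t28: +12.6498
  t29: +69.6018
  t30: +1.2842
Σ = +364.7390 → |volume| = 364.74

Directed edges: 90 total, each appears once with its reverse present → watertight.

364.74 WATERTIGHT


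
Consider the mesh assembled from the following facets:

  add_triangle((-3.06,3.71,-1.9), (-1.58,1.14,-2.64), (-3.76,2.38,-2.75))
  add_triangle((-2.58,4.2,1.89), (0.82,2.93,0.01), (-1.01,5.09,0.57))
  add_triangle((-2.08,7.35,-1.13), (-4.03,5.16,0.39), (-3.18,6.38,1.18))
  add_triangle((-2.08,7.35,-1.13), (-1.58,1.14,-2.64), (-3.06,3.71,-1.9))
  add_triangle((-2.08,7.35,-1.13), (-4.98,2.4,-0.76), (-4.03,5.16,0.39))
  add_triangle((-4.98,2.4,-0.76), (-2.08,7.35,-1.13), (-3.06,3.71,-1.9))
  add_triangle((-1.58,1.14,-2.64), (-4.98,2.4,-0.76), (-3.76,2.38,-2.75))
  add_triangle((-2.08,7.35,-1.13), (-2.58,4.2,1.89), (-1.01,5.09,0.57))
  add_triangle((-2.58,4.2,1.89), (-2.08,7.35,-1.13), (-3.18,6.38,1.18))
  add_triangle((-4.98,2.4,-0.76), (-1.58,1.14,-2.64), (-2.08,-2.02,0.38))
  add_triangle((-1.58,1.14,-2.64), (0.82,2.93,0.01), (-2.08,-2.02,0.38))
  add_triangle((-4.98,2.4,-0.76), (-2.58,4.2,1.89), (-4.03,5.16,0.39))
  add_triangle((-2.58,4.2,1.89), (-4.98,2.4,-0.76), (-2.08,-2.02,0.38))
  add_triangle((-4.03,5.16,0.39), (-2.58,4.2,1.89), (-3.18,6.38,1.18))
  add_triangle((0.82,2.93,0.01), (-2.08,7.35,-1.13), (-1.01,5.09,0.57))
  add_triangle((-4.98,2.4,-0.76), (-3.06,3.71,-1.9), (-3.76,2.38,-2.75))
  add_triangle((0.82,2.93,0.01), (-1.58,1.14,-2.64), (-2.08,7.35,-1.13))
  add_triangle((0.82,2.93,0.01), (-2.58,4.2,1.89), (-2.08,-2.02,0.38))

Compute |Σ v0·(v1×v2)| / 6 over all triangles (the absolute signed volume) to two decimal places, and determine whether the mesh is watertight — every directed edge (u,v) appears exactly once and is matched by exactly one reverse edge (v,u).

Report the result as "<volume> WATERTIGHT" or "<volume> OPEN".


55.93 WATERTIGHT

Per-triangle v0·(v1×v2)/6:
  t1: +1.6790
  t2: +1.2164
  t3: +4.8099
  t4: +4.0211
  t5: +7.4652
  t6: +6.0423
  t7: +0.4471
  t8: +3.6425
  t9: +0.5863
  t10: +5.7987
  t11: -2.3144
  t12: +3.6331
  t13: +7.4405
  t14: +2.0179
  t15: +2.4897
  t16: +3.3620
  t17: +4.2701
  t18: -0.6778
Σ = +55.9293 → |volume| = 55.93

Directed edges: 54 total, each appears once with its reverse present → watertight.


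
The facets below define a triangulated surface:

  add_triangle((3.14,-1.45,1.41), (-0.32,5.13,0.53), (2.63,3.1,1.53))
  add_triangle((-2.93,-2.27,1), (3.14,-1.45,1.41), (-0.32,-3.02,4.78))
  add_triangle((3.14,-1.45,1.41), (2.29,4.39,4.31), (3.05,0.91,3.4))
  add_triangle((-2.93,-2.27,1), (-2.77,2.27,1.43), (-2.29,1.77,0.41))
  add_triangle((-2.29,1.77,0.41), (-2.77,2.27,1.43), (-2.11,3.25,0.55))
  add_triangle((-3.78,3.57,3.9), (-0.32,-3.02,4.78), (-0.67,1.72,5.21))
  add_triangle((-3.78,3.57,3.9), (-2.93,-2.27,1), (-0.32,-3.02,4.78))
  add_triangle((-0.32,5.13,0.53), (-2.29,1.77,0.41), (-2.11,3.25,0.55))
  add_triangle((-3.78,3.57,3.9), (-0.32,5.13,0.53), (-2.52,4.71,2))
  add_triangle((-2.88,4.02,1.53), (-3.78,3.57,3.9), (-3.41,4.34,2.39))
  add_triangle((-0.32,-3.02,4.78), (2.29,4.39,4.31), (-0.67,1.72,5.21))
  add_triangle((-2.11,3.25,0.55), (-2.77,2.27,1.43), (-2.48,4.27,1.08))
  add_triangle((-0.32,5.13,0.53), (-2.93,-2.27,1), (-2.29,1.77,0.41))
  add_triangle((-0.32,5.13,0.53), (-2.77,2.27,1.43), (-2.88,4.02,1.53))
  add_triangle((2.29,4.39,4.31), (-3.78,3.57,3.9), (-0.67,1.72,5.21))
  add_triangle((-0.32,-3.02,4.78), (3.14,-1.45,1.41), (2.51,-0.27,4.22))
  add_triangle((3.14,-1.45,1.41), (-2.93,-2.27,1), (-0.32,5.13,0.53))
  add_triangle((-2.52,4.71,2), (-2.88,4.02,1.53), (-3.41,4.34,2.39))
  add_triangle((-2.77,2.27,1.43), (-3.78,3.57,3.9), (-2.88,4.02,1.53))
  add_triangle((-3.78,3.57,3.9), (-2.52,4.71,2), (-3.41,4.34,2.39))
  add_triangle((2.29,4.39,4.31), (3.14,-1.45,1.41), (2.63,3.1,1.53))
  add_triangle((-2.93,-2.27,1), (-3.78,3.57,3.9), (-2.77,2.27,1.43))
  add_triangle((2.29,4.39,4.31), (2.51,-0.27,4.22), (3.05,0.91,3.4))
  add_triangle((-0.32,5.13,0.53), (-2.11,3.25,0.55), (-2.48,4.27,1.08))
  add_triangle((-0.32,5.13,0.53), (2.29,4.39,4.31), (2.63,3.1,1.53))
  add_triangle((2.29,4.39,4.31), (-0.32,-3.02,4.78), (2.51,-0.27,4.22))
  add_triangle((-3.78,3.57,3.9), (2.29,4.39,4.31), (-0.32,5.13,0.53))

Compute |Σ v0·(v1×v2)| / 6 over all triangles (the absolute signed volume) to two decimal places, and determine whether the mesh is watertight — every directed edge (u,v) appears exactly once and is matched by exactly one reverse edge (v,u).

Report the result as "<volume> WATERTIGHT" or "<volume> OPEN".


Per-triangle v0·(v1×v2)/6:
  t1: -0.6111
  t2: +5.4966
  t3: +1.8067
  t4: +1.6400
  t5: +0.5687
  t6: +12.5056
  t7: +18.3555
  t8: +0.0288
  t9: +2.1182
  t10: +0.0925
  t11: +12.1154
  t12: +0.4165
  t13: -1.7041
  t14: -0.1824
  t15: +14.0840
  t16: +7.4183
  t17: -7.3152
  t18: +0.4643
  t19: +1.4838
  t20: +1.2330
  t21: +6.4148
  t22: +4.0904
  t23: +3.5895
  t24: +0.6363
  t25: +6.6576
  t26: +10.9021
  t27: +19.4700
Σ = +121.7758 → |volume| = 121.78

Directed edges: 81 total; 9 unmatched, e.g. (3.05,0.91,3.4)→(3.14,-1.45,1.41) → open.

121.78 OPEN


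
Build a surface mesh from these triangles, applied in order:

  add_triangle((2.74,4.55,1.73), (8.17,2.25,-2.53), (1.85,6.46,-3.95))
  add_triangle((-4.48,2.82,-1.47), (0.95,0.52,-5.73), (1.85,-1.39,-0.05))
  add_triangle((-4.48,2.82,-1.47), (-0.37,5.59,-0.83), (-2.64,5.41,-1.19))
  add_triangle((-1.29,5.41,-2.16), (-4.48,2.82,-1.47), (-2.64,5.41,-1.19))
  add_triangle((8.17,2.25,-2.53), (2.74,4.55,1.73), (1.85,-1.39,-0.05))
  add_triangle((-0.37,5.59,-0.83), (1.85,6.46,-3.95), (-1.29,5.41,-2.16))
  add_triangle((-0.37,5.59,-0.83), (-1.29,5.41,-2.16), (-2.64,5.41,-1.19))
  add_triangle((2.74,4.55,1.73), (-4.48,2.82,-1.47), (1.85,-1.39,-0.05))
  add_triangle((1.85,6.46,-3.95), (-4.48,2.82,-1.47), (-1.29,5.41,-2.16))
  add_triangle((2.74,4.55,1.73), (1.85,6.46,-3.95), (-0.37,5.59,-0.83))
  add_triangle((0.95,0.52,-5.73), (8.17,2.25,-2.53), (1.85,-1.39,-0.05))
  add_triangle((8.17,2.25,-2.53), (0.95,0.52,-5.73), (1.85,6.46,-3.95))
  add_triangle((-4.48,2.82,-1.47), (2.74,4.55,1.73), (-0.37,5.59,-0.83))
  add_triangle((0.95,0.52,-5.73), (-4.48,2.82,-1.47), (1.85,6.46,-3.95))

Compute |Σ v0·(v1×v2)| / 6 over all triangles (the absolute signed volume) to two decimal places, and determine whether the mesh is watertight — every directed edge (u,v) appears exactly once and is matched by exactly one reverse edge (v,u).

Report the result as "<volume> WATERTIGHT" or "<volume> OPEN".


Per-triangle v0·(v1×v2)/6:
  t1: +38.3457
  t2: +1.5657
  t3: -0.6881
  t4: +3.7490
  t5: +9.3715
  t6: +5.4756
  t7: +2.5486
  t8: -2.9384
  t9: +5.7580
  t10: +13.5786
  t11: +13.8756
  t12: +42.8562
  t13: +6.6436
  t14: +30.5912
Σ = +170.7329 → |volume| = 170.73

Directed edges: 42 total, each appears once with its reverse present → watertight.

170.73 WATERTIGHT


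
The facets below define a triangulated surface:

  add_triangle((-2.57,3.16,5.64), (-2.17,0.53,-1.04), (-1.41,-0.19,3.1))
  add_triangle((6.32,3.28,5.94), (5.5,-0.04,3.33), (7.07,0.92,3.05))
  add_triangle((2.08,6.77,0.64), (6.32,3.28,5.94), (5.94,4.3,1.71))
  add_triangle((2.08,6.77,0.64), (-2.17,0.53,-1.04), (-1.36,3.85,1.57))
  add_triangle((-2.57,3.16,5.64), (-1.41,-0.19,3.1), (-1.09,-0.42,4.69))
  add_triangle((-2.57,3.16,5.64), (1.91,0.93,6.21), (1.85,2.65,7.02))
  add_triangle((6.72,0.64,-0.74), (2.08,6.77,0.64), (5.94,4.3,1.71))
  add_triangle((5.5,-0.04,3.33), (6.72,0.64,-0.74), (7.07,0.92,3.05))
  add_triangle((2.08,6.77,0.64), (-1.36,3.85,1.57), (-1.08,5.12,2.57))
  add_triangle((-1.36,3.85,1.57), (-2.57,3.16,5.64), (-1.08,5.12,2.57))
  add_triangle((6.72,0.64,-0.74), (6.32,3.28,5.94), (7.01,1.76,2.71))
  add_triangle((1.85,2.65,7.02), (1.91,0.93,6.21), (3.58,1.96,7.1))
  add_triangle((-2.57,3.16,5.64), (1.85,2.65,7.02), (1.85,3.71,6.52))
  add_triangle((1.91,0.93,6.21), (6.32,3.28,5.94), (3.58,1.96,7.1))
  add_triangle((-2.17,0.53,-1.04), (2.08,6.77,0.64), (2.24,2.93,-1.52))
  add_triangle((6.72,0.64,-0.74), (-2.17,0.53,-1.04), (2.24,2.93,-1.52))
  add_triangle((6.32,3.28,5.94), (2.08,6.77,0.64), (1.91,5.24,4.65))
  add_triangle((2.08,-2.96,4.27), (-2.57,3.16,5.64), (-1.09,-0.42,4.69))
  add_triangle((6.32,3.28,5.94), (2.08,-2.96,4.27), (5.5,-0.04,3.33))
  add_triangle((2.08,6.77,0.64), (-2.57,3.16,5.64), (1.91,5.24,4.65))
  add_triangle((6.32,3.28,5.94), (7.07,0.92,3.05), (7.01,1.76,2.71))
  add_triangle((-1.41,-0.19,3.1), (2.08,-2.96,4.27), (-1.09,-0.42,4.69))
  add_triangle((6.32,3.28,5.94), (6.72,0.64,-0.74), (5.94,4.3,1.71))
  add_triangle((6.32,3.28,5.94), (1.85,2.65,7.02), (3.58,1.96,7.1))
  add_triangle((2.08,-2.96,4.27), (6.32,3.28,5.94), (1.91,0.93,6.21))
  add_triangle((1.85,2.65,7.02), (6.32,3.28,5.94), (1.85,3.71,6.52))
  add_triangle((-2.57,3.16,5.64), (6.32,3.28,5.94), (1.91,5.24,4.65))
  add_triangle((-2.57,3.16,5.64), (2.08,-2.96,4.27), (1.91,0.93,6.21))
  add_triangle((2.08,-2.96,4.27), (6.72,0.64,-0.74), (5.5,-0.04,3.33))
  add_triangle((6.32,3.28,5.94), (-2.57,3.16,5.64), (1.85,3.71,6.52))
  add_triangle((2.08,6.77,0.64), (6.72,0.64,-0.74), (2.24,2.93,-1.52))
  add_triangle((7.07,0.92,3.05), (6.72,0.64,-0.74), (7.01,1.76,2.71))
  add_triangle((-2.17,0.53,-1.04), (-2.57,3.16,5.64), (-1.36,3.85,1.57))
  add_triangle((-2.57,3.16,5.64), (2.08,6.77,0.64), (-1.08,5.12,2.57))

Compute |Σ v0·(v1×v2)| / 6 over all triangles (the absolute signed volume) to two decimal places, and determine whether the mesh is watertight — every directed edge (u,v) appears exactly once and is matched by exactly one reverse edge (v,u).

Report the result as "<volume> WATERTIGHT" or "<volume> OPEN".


Per-triangle v0·(v1×v2)/6:
  t1: +4.7861
  t2: +5.6338
  t3: +21.5279
  t4: +6.3023
  t5: +1.8892
  t6: +6.3819
  t7: +13.7664
  t8: +3.5049
  t9: +2.3748
  t10: +2.4841
  t11: +2.3251
  t12: +2.5972
  t13: +6.0854
  t14: +0.7155
  t15: +6.3780
  t16: +2.8409
  t17: +22.9967
  t18: +6.2649
  t19: +14.8843
  t20: +18.4074
  t21: +4.1200
  t22: +1.1789
  t23: +20.6631
  t24: +6.0812
  t25: +18.6355
  t26: +6.7867
  t27: +22.5376
  t28: +14.1996
  t29: +11.0797
  t30: -0.7011
  t31: +12.0166
  t32: +3.7222
  t33: +6.7079
  t34: +7.6552
Σ = +286.8297 → |volume| = 286.83

Directed edges: 102 total; 4 unmatched, e.g. (-2.17,0.53,-1.04)→(-1.41,-0.19,3.1) → open.

286.83 OPEN


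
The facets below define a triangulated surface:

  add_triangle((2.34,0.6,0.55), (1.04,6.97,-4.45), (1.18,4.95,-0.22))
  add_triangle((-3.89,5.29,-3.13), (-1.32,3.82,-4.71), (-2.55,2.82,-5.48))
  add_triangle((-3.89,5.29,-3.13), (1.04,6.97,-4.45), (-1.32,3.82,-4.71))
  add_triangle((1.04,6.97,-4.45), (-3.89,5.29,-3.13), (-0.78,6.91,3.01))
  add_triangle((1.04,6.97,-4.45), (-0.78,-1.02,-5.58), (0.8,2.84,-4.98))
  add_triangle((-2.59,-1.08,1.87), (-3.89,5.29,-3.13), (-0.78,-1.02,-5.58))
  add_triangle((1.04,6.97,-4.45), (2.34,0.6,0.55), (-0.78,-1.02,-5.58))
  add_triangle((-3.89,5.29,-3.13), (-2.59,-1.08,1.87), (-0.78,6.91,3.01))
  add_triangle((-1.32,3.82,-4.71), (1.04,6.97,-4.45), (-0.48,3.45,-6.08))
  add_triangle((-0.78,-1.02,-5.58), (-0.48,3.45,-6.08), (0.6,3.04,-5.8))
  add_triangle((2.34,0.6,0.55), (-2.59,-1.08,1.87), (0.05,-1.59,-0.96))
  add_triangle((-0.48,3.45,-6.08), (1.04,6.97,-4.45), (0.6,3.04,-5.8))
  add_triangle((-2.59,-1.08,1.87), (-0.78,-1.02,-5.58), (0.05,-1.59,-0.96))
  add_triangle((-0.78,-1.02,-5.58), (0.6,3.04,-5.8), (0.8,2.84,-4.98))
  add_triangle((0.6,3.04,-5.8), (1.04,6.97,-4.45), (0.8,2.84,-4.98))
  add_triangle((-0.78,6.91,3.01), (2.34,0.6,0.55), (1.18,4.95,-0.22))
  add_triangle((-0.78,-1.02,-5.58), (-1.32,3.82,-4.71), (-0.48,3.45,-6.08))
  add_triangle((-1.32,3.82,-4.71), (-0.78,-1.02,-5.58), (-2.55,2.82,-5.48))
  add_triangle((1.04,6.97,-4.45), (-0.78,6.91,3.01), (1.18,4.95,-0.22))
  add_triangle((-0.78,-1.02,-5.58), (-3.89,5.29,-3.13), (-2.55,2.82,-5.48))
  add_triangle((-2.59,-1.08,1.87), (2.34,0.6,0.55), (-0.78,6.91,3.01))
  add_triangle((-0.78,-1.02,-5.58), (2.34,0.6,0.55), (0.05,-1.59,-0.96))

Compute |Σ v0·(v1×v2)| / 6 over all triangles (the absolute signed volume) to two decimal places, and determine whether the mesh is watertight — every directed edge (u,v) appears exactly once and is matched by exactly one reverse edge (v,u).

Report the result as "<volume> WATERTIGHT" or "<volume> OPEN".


Per-triangle v0·(v1×v2)/6:
  t1: +7.2085
  t2: +6.0326
  t3: +12.8886
  t4: +39.8225
  t5: -5.0330
  t6: +20.1105
  t7: +15.6098
  t8: +25.8482
  t9: +5.8883
  t10: +4.5741
  t11: +1.7071
  t12: +5.1190
  t13: +3.9946
  t14: +0.7846
  t15: +1.1481
  t16: +7.1670
  t17: +4.4169
  t18: +5.4147
  t19: +9.9916
  t20: +2.5449
  t21: +7.3913
  t22: +3.0627
Σ = +185.6924 → |volume| = 185.69

Directed edges: 66 total, each appears once with its reverse present → watertight.

185.69 WATERTIGHT


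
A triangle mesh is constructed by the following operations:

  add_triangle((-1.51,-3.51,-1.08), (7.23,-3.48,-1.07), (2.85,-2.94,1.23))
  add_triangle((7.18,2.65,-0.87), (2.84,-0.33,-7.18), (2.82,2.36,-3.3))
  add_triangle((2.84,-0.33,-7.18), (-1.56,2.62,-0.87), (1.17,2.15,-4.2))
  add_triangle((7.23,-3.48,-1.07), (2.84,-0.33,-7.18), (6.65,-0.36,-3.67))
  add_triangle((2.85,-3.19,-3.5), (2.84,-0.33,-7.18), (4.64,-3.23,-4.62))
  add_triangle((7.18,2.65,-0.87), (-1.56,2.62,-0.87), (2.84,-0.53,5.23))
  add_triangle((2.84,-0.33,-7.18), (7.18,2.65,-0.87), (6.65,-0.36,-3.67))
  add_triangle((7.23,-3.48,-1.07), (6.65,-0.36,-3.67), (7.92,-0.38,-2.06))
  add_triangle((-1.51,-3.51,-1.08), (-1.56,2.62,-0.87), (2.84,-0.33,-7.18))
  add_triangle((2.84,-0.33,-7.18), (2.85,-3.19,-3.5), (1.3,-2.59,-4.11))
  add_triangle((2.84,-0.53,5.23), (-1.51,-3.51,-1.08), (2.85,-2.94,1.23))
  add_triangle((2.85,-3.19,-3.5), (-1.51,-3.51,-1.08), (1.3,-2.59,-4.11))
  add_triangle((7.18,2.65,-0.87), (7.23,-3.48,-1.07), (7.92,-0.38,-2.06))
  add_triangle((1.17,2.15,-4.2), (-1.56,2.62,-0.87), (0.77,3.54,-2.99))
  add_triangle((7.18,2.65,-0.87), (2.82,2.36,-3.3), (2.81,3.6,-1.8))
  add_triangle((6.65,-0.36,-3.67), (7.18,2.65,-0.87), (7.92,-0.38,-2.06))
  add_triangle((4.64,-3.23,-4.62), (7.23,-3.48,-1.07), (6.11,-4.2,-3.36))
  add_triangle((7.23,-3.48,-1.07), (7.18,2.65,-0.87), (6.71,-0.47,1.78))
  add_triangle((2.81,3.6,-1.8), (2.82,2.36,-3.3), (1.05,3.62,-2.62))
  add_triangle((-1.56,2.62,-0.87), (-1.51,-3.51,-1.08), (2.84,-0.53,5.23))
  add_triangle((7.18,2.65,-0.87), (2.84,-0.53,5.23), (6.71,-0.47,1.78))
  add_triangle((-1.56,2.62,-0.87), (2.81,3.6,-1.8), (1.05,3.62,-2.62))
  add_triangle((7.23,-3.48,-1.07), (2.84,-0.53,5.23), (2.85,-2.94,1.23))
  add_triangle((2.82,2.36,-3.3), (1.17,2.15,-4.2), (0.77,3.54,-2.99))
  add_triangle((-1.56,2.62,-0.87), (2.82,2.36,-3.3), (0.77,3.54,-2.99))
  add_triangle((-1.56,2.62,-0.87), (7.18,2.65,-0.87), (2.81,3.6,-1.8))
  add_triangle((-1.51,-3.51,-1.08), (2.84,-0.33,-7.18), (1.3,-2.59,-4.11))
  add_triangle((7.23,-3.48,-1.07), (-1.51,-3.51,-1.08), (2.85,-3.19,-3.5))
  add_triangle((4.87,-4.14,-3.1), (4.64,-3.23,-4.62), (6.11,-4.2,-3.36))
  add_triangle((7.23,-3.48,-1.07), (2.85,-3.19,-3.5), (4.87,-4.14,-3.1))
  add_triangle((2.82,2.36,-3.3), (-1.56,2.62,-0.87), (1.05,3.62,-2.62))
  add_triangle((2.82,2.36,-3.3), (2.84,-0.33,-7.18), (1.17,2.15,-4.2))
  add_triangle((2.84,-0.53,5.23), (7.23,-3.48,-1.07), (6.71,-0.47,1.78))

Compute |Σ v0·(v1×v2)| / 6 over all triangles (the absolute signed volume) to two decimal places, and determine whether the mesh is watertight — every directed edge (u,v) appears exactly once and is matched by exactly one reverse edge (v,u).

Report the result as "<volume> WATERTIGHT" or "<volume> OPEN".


Per-triangle v0·(v1×v2)/6:
  t1: +10.8961
  t2: +15.6703
  t3: +3.7750
  t4: +19.7837
  t5: +4.9028
  t6: +19.3169
  t7: +18.2987
  t8: +8.0684
  t9: +14.0511
  t10: +5.3917
  t11: +9.1508
  t12: +4.6267
  t13: +7.3293
  t14: +2.4394
  t15: +6.7688
  t16: +7.6157
  t17: +3.0184
  t18: +19.7626
  t19: +2.7338
  t20: +5.4694
  t21: +14.7573
  t22: +2.2208
  t23: +12.3433
  t24: +2.7031
  t25: +0.1856
  t26: +2.3336
  t27: +4.2175
  t28: +12.8595
  t29: +1.6516
  t30: -1.4487
  t31: +0.9060
  t32: +5.7236
  t33: +15.9931
Σ = +263.5158 → |volume| = 263.52

Directed edges: 99 total; 9 unmatched, e.g. (7.23,-3.48,-1.07)→(2.84,-0.33,-7.18) → open.

263.52 OPEN
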